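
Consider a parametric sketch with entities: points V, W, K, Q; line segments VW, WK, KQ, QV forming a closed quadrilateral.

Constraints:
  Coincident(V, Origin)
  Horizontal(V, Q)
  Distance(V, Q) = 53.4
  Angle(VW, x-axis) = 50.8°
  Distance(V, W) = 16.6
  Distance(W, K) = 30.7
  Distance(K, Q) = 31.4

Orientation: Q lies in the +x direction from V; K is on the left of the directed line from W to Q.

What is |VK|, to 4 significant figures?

46.43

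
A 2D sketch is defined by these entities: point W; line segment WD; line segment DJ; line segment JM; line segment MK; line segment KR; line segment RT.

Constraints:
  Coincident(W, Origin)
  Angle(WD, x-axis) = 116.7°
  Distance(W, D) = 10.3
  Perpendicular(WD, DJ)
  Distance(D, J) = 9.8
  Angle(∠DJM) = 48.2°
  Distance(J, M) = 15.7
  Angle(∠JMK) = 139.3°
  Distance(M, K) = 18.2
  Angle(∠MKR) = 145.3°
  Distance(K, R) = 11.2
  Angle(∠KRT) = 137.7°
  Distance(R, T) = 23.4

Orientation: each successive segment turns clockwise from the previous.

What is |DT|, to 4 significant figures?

39.08

W is at the origin; WD runs at 116.7° with length 10.3, so D = (-4.628, 9.202). WD is perpendicular to DJ, so DJ runs at 26.70°; with |DJ| = 9.8, J = (4.127, 13.61). ∠DJM = 48.2° gives JM at -105.1° from the x-axis; with |JM| = 15.7, M = (0.03713, -1.553). ∠JMK = 139.3° gives MK at -145.8° from the x-axis; with |MK| = 18.2, K = (-15.02, -11.78). ∠MKR = 145.3° gives KR at 179.5° from the x-axis; with |KR| = 11.2, R = (-26.22, -11.69). ∠KRT = 137.7° gives RT at 137.2° from the x-axis; with |RT| = 23.4, T = (-43.38, 4.214). Then |DT| = |T − D| = 39.08.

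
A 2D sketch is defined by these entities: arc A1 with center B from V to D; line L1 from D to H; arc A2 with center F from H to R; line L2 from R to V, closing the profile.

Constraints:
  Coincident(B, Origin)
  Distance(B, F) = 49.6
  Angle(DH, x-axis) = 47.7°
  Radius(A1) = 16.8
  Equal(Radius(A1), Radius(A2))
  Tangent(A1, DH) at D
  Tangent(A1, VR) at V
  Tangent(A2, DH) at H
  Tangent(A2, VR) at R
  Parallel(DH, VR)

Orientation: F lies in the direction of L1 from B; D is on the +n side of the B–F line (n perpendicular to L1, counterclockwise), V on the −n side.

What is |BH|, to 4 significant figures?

52.37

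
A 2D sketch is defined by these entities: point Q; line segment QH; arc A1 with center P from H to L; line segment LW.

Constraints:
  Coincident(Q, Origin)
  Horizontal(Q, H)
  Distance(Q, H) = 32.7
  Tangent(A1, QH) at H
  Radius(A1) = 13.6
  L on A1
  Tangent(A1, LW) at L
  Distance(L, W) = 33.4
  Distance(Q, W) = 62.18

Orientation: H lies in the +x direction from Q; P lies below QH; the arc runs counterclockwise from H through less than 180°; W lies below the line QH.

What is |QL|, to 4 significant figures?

29.33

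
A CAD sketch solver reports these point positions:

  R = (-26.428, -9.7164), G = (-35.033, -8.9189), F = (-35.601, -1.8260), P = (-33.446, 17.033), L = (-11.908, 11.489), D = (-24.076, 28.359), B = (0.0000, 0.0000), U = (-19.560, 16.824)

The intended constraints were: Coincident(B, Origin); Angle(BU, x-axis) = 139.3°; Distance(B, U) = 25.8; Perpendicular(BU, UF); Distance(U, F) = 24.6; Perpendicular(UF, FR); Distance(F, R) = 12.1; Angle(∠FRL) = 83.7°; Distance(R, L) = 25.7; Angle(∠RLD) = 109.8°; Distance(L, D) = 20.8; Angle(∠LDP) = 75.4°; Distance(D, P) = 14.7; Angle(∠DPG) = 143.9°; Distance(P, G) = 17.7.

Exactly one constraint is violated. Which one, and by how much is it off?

Distance(P, G) = 17.7 — off by 8.30.

B = (0.00, 0.00) ✓; BU at 139.3° ✓; |BU| = 25.80 ✓; ∠(BU, UF) = 90.00° ✓; |UF| = 24.60 ✓; ∠(UF, FR) = 90.00° ✓; |FR| = 12.10 ✓; ∠FRL = 83.70° ✓; |RL| = 25.70 ✓; ∠RLD = 109.8° ✓; |LD| = 20.80 ✓; ∠LDP = 75.40° ✓; |DP| = 14.70 ✓; ∠DPG = 143.9° ✓; |PG| = 26.00 ✗.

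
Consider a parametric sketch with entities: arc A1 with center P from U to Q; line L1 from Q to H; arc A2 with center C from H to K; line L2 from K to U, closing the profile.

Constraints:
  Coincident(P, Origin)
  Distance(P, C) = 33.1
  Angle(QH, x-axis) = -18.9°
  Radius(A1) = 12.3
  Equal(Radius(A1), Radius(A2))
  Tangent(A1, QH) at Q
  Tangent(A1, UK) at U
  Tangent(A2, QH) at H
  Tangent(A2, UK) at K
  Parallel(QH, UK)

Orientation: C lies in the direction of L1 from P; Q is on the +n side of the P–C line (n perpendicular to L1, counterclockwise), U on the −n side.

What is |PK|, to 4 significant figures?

35.31

Tangency of A1 to both parallel lines with radius 12.3 puts Q and U at P ± 12.3·n: Q = (3.984, 11.64), U = (-3.984, -11.64). Equal radii place H and K the same way about C: H = C + 12.3·n = (35.30, 0.9152), K = C − 12.3·n = (27.33, -22.36). Then |PK| = |K − P| = 35.31.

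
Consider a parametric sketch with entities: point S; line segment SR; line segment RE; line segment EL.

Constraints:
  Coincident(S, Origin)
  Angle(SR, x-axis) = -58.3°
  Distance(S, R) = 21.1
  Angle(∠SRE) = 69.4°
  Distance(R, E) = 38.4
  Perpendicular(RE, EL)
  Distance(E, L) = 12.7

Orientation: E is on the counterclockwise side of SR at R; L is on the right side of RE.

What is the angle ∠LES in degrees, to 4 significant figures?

122.5°

S is at the origin; SR runs at -58.3° with length 21.1, so R = 21.1·(cos -58.3°, sin -58.3°) = (11.09, -17.95). ∠SRE = 69.4°, so RE runs at -58.3° + (180° − 69.4°) = 52.30° from the x-axis; with |RE| = 38.4, E = R + 38.4·(cos 52.30°, sin 52.30°) = (34.57, 12.43). RE ⟂ EL; with |EL| = 12.7 on the right of RE, L = E + 12.7·(0.7912, -0.6115) = (44.62, 4.664). Then cos ∠LES = EL·ES / (|EL||ES|), giving 122.5°.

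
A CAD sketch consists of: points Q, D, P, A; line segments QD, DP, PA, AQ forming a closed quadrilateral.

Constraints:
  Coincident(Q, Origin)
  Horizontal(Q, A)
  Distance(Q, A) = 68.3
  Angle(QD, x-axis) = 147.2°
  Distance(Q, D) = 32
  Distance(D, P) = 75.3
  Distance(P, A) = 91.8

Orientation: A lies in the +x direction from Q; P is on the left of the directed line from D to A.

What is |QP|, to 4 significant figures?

79.49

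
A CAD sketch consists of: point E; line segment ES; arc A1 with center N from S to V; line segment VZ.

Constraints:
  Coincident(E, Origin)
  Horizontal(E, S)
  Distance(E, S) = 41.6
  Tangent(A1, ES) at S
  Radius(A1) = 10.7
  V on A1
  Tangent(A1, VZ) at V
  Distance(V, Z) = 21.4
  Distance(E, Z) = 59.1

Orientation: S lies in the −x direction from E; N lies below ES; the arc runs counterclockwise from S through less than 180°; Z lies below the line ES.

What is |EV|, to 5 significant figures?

53.622

Checks: |NV| = 10.70 ✓; ∠(NV, VZ) = 90.00° ✓; |VZ| = 21.40 ✓; |EZ| = 59.10 ✓.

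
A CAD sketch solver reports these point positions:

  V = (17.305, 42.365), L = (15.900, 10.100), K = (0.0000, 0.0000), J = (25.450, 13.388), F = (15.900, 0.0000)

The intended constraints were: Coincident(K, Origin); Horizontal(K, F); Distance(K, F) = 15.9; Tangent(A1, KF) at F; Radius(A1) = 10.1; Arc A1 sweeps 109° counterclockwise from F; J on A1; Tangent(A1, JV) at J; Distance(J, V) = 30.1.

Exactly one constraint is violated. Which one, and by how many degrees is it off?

Tangent(A1, JV) at J — off by 3.30°.

K = (0.00, 0.00) ✓; K.y = 0.00, F.y = 0.00 ✓; |KF| = 15.90 ✓; ∠(LF, FK) = 90.00° ✓; |LF| = 10.10 ✓; bearing(L→J) − bearing(L→F) = 109.0° ✓; |LJ| = 10.10 ✓; ∠(LJ, JV) = 93.30° ✗; |JV| = 30.10 ✓.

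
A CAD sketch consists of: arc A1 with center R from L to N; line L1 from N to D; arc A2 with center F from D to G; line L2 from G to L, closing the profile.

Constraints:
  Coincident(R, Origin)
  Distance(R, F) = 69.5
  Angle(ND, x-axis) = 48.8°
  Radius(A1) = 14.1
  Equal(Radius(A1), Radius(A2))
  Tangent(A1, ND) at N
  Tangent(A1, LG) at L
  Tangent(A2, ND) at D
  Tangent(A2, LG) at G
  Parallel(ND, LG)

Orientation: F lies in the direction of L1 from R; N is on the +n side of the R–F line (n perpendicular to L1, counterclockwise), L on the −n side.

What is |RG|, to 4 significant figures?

70.92

The slot axis is L1's direction at 48.8°, so u = (cos 48.8°, sin 48.8°) = (0.6587, 0.7524) and n = (−sin 48.8°, cos 48.8°) = (-0.7524, 0.6587). R is at the origin and F lies 69.5 along u from R, so F = 69.5·u = (45.78, 52.29). Tangency of A1 to both parallel lines with radius 14.1 puts N and L at R ± 14.1·n: N = (-10.61, 9.288), L = (10.61, -9.288). Equal radii place D and G the same way about F: D = F + 14.1·n = (35.17, 61.58), G = F − 14.1·n = (56.39, 43.01). Then |RG| = |G − R| = 70.92.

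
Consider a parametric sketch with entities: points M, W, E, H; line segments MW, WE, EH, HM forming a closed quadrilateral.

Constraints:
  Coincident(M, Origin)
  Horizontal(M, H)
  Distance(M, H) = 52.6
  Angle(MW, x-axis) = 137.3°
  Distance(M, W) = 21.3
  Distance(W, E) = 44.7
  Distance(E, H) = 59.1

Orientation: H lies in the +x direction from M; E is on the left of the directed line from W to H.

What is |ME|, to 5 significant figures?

48.846

M is at the origin; M and H share the same y with |MH| = 52.6 and H in +x, so H = (52.6, 0). MW runs at 137.3° with |MW| = 21.3, so W = (-15.654, 14.445). E is determined by |WE| = 44.7 and |EH| = 59.1 together: it lies at the intersection of circle(W, 44.7) and circle(H, 59.1). With |WH| = 69.765, the foot of the radical line on WH is 24.170 from W and the perpendicular offset is √(44.7² − 24.170²) = 37.602. Taking the left-of-WH solution: E = (15.778, 46.227).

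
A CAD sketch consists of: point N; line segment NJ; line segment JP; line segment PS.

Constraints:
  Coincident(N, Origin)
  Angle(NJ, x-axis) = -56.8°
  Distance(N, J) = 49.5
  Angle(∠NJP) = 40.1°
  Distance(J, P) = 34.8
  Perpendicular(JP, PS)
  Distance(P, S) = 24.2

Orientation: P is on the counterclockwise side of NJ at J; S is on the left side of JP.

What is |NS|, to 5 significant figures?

8.2723

N is at the origin; NJ runs at -56.8° with length 49.5, so J = 49.5·(cos -56.8°, sin -56.8°) = (27.104, -41.420). ∠NJP = 40.1°, so JP runs at -56.8° + (180° − 40.1°) = 83.100° from the x-axis; with |JP| = 34.8, P = J + 34.8·(cos 83.100°, sin 83.100°) = (31.285, -6.8719). The perpendicularity gives PS at right angles to JP; with |PS| = 24.2 on the left of JP, S = P + 24.2·(-0.99276, 0.12014) = (7.2604, -3.9646). Then |NS| = |S − N| = 8.2723.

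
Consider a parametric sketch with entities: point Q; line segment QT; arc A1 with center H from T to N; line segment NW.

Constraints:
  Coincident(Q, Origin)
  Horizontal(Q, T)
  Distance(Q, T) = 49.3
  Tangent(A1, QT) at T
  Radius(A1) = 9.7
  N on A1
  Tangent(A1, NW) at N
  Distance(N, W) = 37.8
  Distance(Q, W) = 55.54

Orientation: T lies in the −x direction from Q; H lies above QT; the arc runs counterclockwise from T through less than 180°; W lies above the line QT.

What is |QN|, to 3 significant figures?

40.5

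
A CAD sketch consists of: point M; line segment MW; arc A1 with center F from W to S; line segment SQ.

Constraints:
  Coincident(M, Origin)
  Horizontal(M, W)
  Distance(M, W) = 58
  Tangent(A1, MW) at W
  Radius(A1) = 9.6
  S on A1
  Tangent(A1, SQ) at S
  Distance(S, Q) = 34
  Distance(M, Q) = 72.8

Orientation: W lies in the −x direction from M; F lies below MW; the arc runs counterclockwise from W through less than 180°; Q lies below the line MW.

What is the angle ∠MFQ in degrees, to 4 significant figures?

98.24°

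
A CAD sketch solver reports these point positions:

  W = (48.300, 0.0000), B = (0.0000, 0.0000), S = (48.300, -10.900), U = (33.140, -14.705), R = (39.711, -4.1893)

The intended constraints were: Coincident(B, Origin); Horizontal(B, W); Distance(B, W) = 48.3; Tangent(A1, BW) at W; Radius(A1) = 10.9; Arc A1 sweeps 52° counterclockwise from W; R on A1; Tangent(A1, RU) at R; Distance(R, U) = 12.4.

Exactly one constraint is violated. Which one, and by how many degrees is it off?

Tangent(A1, RU) at R — off by 6.00°.

B = (0.00, 0.00) ✓; B.y = 0.00, W.y = 0.00 ✓; |BW| = 48.30 ✓; ∠(SW, WB) = 90.00° ✓; |SW| = 10.90 ✓; bearing(S→R) − bearing(S→W) = 52.00° ✓; |SR| = 10.90 ✓; ∠(SR, RU) = 84.00° ✗; |RU| = 12.40 ✓.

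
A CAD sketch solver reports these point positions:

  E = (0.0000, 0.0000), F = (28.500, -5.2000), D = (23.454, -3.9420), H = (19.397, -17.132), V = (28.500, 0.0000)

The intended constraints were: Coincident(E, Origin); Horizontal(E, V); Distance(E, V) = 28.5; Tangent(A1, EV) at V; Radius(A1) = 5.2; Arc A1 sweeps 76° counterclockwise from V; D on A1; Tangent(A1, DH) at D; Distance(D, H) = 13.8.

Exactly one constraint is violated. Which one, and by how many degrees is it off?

Tangent(A1, DH) at D — off by 3.10°.

E = (0.00, 0.00) ✓; E.y = 0.00, V.y = 0.00 ✓; |EV| = 28.50 ✓; ∠(FV, VE) = 90.00° ✓; |FV| = 5.200 ✓; bearing(F→D) − bearing(F→V) = 76.00° ✓; |FD| = 5.200 ✓; ∠(FD, DH) = 93.10° ✗; |DH| = 13.80 ✓.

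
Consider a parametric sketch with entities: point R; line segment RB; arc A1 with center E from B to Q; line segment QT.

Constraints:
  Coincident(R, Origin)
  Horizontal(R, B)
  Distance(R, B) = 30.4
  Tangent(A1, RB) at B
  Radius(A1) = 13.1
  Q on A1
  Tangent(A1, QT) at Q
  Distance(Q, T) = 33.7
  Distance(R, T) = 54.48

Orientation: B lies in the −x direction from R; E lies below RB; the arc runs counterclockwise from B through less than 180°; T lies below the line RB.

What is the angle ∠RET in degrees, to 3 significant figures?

104°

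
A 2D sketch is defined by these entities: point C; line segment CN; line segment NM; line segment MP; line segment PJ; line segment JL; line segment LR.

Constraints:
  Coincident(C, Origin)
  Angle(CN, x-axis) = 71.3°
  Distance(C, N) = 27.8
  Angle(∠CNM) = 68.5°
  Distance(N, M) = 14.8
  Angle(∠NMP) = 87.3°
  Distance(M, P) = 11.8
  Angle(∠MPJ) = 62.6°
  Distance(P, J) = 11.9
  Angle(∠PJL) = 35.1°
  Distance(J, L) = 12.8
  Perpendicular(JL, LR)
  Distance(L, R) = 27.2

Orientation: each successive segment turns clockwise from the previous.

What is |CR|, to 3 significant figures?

10.7

C is at the origin; CN runs at 71.3° with length 27.8, so N = (8.91, 26.3). ∠CNM = 68.5° gives NM at -40.2° from the x-axis; with |NM| = 14.8, M = (20.2, 16.8). ∠NMP = 87.3° gives MP at -133° from the x-axis; with |MP| = 11.8, P = (12.2, 8.14). ∠MPJ = 62.6° gives PJ at 110° from the x-axis; with |PJ| = 11.9, J = (8.17, 19.3). ∠PJL = 35.1° gives JL at -35.2° from the x-axis; with |JL| = 12.8, L = (18.6, 12.0). JL ⟂ LR, so LR runs at -125°; with |LR| = 27.2, R = (2.95, -10.3). Then |CR| = |R − C| = 10.7.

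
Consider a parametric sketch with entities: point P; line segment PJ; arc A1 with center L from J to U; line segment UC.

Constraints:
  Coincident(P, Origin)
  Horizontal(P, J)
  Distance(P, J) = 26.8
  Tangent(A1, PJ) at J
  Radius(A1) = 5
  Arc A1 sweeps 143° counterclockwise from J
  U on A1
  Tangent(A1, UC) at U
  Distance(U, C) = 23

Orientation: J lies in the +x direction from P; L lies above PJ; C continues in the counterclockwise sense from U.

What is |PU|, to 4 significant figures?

31.14

P is at the origin; PJ is horizontal with |PJ| = 26.8 and J on the +x side, so J = (26.80, 0.000). Since A1 is tangent to PJ there, LJ ⟂ PJ, so L = J + (0, 5) = (26.80, 5.000). On A1, J sits at bearing -90° from L; a 143° counterclockwise sweep puts U at bearing 53°, so U = L + 5.0·(cos 53°, sin 53°) = (29.81, 8.993). Then |PU| = |U − P| = 31.14.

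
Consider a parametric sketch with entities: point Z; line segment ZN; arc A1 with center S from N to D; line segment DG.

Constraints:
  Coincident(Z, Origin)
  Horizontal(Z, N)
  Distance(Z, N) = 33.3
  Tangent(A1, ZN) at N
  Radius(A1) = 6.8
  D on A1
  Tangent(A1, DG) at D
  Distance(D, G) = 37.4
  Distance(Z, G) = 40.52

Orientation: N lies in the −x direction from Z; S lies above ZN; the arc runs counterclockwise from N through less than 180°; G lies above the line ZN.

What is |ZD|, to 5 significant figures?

27.356

Z is at the origin; ZN is horizontal with |ZN| = 33.3 and N on the −x side, so N = (-33.300, 0.0000). Tangency of A1 to ZN means the radius SN is perpendicular to ZN, so S = N + (0, 6.8) = (-33.300, 6.8000). Since SD ⟂ DG (tangency), |SG| = √(6.8² + 37.4²) = 38.013 regardless of where D sits on A1. So G lies on both circle(Z, 40.52) and circle(S, 38.013); the above-ZN intersection is G = (-12.425, 38.568). D is the foot of the tangent from G: D = (-27.041, 4.1425).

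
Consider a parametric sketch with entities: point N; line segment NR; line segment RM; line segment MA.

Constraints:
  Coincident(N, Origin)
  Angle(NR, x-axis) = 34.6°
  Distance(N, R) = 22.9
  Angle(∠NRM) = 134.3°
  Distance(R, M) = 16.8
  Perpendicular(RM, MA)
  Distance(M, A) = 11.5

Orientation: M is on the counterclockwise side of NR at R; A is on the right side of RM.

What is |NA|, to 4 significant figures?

43.05

N is at the origin; NR runs at 34.6° with length 22.9, so R = 22.9·(cos 34.6°, sin 34.6°) = (18.85, 13.00). ∠NRM = 134.3°, so RM runs at 34.6° + (180° − 134.3°) = 80.30° from the x-axis; with |RM| = 16.8, M = R + 16.8·(cos 80.30°, sin 80.30°) = (21.68, 29.56). RM ⟂ MA; with |MA| = 11.5 on the right of RM, A = M + 11.5·(0.9857, -0.1685) = (33.02, 27.63). Then |NA| = |A − N| = 43.05.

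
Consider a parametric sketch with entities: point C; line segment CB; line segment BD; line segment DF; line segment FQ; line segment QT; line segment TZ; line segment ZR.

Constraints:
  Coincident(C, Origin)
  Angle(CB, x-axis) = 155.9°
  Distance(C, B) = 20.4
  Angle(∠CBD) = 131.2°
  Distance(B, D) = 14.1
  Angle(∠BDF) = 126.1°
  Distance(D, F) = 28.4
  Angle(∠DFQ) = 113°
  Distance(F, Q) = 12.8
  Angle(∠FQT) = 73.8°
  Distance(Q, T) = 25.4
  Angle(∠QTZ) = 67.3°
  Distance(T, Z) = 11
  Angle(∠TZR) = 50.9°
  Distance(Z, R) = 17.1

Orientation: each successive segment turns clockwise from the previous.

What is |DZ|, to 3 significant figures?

12.0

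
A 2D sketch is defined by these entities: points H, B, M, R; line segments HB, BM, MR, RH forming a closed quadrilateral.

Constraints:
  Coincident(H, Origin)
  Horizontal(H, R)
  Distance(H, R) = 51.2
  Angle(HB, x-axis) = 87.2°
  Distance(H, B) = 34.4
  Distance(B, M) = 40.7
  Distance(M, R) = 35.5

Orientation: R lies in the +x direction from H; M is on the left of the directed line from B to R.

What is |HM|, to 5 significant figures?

54.576

H is at the origin; H and R share the same y with |HR| = 51.2 and R in +x, so R = (51.2, 0). HB runs at 87.2° with |HB| = 34.4, so B = (1.6804, 34.359). M is determined by |BM| = 40.7 and |MR| = 35.5 together: it lies at the intersection of circle(B, 40.7) and circle(R, 35.5). With |BR| = 60.272, the foot of the radical line on BR is 33.423 from B and the perpendicular offset is √(40.7² − 33.423²) = 23.225. Taking the left-of-BR solution: M = (42.380, 34.387).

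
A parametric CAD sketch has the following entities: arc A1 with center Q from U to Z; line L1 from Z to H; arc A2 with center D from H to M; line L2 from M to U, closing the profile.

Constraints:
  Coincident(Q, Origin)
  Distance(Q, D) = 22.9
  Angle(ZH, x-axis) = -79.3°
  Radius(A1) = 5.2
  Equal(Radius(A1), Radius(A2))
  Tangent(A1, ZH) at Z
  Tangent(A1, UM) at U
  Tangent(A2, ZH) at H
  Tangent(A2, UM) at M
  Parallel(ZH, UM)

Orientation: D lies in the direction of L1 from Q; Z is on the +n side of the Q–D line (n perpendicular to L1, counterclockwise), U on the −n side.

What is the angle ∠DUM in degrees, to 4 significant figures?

12.79°

Tangency of A1 to both parallel lines with radius 5.2 puts Z and U at Q ± 5.2·n: Z = (5.110, 0.9655), U = (-5.110, -0.9655). Equal radii place H and M the same way about D: H = D + 5.2·n = (9.361, -21.54), M = D − 5.2·n = (-0.8578, -23.47). Then cos ∠DUM = UD·UM / (|UD||UM|), giving 12.79°.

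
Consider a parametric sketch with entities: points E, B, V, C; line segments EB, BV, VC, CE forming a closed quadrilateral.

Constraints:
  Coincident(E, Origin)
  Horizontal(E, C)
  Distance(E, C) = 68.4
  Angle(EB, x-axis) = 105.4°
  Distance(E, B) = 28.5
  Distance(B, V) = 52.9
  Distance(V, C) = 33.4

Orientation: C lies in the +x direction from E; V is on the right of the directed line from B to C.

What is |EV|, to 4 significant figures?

35.39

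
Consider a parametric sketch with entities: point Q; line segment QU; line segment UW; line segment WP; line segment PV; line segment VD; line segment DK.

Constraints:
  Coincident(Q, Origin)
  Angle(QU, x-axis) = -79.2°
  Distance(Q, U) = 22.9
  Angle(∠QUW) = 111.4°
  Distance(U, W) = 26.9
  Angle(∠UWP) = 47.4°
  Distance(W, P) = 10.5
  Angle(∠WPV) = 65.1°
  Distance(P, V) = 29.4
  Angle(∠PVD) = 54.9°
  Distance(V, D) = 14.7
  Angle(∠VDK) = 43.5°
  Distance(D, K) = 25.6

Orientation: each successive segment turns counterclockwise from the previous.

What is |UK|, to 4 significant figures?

3.215

Q is at the origin; QU runs at -79.2° with length 22.9, so U = (4.291, -22.49). ∠QUW = 111.4° gives UW at -10.60° from the x-axis; with |UW| = 26.9, W = (30.73, -27.44). ∠UWP = 47.4° gives WP at 122.0° from the x-axis; with |WP| = 10.5, P = (25.17, -18.54). ∠WPV = 65.1° gives PV at -123.1° from the x-axis; with |PV| = 29.4, V = (9.112, -43.17). ∠PVD = 54.9° gives VD at 2.000° from the x-axis; with |VD| = 14.7, D = (23.80, -42.65). ∠VDK = 43.5° gives DK at 138.5° from the x-axis; with |DK| = 25.6, K = (4.630, -25.69). Then |UK| = |K − U| = 3.215.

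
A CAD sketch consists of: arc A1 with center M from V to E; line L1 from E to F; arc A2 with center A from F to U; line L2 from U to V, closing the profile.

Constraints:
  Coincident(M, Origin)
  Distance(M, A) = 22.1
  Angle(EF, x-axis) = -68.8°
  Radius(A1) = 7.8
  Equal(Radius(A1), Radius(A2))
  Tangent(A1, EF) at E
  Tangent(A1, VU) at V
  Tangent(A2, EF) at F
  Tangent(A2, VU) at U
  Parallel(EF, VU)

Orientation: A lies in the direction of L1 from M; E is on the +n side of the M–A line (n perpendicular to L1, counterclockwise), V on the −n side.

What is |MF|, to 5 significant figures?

23.436

The slot axis is L1's direction at -68.8°, so u = (cos -68.8°, sin -68.8°) = (0.36162, -0.93232) and n = (−sin -68.8°, cos -68.8°) = (0.93232, 0.36162). M is at the origin and A lies 22.1 along u from M, so A = 22.1·u = (7.9919, -20.604). Tangency of A1 to both parallel lines with radius 7.8 puts E and V at M ± 7.8·n: E = (7.2721, 2.8207), V = (-7.2721, -2.8207). Equal radii place F and U the same way about A: F = A + 7.8·n = (15.264, -17.784), U = A − 7.8·n = (0.71978, -23.425). Then |MF| = |F − M| = 23.436.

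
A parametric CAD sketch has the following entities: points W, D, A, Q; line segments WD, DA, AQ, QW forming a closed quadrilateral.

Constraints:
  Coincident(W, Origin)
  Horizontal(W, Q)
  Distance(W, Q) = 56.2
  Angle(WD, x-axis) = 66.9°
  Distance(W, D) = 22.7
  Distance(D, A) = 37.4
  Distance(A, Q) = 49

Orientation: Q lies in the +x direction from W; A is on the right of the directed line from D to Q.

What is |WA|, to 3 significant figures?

19.3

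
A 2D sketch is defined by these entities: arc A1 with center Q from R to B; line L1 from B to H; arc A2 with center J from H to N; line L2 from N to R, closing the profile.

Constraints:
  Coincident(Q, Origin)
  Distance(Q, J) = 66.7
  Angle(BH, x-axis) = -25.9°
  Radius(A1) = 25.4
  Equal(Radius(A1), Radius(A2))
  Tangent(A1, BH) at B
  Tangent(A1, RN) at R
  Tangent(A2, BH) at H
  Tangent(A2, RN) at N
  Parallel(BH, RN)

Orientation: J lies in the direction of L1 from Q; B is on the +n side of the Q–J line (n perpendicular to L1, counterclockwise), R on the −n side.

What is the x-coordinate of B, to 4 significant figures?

11.09

The slot axis is L1's direction at -25.9°, so u = (cos -25.9°, sin -25.9°) = (0.8996, -0.4368) and n = (−sin -25.9°, cos -25.9°) = (0.4368, 0.8996). Q is at the origin and J lies 66.7 along u from Q, so J = 66.7·u = (60.00, -29.13). Tangency of A1 to both parallel lines with radius 25.4 puts B and R at Q ± 25.4·n: B = (11.09, 22.85), R = (-11.09, -22.85). So B.x = 11.09.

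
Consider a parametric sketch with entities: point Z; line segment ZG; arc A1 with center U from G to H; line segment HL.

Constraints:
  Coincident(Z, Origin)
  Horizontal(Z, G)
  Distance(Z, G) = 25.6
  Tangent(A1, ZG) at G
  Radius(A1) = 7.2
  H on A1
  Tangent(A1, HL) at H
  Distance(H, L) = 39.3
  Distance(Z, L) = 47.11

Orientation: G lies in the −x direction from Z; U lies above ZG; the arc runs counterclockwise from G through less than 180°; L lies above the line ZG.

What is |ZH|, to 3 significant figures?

19.5

Checks: Z.y = 0.00, G.y = 0.00 ✓; |UH| = 7.200 ✓; ∠(UH, HL) = 90.00° ✓; |HL| = 39.30 ✓; |ZL| = 47.11 ✓.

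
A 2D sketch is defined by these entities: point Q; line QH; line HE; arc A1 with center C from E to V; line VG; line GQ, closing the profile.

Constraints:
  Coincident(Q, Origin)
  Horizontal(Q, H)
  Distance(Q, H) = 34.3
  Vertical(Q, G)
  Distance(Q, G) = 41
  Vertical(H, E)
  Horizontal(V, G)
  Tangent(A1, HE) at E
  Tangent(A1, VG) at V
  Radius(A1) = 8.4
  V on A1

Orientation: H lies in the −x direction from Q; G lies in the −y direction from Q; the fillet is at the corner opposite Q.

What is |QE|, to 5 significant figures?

47.321

The virtual corner opposite Q is at (-34.300, -41.000). The tangent condition forces CE to be normal to HE and A1 meets VG tangentially, so CV is at right angles to VG, with radius 8.4, so the center C sits 8.4 in from both sides at C = (-25.900, -32.600). That places the tangent points at E = (-34.300, -32.600) on HE and V = (-25.900, -41.000) on VG. Then |QE| = |E − Q| = 47.321.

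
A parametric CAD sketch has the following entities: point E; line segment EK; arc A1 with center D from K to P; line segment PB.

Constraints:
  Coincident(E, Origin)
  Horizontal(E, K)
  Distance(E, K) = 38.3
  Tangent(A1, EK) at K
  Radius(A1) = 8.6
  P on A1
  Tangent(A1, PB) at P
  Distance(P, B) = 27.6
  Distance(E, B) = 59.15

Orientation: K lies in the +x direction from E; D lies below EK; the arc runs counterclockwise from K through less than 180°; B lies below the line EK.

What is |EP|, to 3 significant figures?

34.0

Checks: |DP| = 8.600 ✓; ∠(DP, PB) = 90.00° ✓; |PB| = 27.60 ✓; |EB| = 59.15 ✓.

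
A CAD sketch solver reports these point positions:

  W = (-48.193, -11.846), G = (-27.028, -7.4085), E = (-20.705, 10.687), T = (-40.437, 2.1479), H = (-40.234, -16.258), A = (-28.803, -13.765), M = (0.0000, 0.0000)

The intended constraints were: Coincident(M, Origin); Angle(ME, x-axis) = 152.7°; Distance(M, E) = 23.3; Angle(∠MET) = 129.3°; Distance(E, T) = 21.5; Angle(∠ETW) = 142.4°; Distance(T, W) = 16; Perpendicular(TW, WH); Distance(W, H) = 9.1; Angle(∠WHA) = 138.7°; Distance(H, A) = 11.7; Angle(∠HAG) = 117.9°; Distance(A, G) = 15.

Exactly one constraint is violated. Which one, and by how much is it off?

Distance(A, G) = 15 — off by 8.40.

M = (0.00, 0.00) ✓; ME at 152.7° ✓; |ME| = 23.30 ✓; ∠MET = 129.3° ✓; |ET| = 21.50 ✓; ∠ETW = 142.4° ✓; |TW| = 16.00 ✓; ∠(TW, WH) = 90.00° ✓; |WH| = 9.100 ✓; ∠WHA = 138.7° ✓; |HA| = 11.70 ✓; ∠HAG = 117.9° ✓; |AG| = 6.600 ✗.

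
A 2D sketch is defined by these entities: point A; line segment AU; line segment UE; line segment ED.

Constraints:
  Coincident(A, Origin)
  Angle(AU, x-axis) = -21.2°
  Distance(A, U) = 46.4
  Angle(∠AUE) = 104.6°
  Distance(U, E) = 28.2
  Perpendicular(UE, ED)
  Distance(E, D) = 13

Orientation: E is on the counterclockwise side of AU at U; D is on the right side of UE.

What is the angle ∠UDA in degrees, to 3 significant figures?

30.7°

A is at the origin; AU runs at -21.2° with length 46.4, so U = 46.4·(cos -21.2°, sin -21.2°) = (43.3, -16.8). ∠AUE = 104.6°, so UE runs at -21.2° + (180° − 104.6°) = 54.2° from the x-axis; with |UE| = 28.2, E = U + 28.2·(cos 54.2°, sin 54.2°) = (59.8, 6.09). UE is perpendicular to ED; with |ED| = 13.0 on the right of UE, D = E + 13.0·(0.811, -0.585) = (70.3, -1.51). Then cos ∠UDA = DU·DA / (|DU||DA|), giving 30.7°.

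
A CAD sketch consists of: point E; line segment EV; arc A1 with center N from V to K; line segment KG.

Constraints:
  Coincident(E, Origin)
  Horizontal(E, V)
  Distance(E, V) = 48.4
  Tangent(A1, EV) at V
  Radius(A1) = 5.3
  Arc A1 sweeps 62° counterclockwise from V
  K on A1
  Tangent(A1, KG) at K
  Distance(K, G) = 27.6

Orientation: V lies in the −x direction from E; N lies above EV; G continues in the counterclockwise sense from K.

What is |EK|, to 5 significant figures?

43.811

Tangency of A1 to EV means the radius NV is perpendicular to EV, so N = V + (0, 5.3) = (-48.400, 5.3000). On A1, V sits at bearing -90° from N; a 62° counterclockwise sweep puts K at bearing -28°, so K = N + 5.3·(cos -28°, sin -28°) = (-43.720, 2.8118). Then |EK| = |K − E| = 43.811.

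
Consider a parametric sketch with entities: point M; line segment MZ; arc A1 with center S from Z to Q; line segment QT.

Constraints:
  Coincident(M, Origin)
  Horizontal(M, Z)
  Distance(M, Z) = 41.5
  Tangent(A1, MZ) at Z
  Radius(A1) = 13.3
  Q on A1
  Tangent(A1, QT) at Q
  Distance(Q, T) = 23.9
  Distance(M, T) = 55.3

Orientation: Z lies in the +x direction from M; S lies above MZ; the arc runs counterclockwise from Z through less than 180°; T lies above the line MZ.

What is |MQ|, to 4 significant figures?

56.31

Checks: ∠(SZ, ZM) = 90.00° ✓; |SQ| = 13.30 ✓; ∠(SQ, QT) = 90.00° ✓; |QT| = 23.90 ✓; |MT| = 55.30 ✓.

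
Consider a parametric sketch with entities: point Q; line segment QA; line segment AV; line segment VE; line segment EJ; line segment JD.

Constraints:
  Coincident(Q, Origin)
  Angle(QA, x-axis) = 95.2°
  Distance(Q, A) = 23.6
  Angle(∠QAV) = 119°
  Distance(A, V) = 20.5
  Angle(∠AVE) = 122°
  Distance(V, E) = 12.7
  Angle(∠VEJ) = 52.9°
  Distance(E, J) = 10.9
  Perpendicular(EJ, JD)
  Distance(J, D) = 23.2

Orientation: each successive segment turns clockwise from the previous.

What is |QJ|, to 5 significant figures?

29.852

∠AVE = 122.0° gives VE at -23.800° from the x-axis; with |VE| = 12.7, E = (26.436, 29.901). ∠VEJ = 52.9° gives EJ at -150.90° from the x-axis; with |EJ| = 10.9, J = (16.912, 24.600). Then |QJ| = |J − Q| = 29.852.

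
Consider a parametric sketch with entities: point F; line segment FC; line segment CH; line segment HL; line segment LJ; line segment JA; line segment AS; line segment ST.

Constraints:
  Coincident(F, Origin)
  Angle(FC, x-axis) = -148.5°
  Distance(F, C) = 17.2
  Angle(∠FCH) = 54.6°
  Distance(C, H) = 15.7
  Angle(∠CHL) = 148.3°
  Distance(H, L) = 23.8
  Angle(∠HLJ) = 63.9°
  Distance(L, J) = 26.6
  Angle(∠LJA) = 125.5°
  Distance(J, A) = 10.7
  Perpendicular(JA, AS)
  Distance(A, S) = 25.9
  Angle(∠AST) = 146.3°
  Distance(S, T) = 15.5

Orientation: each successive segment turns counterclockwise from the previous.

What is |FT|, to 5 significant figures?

29.012

F is at the origin; FC runs at -148.5° with length 17.2, so C = (-14.665, -8.9870). ∠FCH = 54.6° gives CH at -23.100° from the x-axis; with |CH| = 15.7, H = (-0.22421, -15.147). ∠CHL = 148.3° gives HL at 8.6000° from the x-axis; with |HL| = 23.8, L = (23.308, -11.588). ∠HLJ = 63.9° gives LJ at 124.70° from the x-axis; with |LJ| = 26.6, J = (8.1654, 10.281). ∠LJA = 125.5° gives JA at 179.20° from the x-axis; with |JA| = 10.7, A = (-2.5336, 10.431). JA ⟂ AS, so AS runs at -90.800°; with |AS| = 25.9, S = (-2.8952, -15.467). ∠AST = 146.3° gives ST at -57.100° from the x-axis; with |ST| = 15.5, T = (5.5240, -28.481). Then |FT| = |T − F| = 29.012.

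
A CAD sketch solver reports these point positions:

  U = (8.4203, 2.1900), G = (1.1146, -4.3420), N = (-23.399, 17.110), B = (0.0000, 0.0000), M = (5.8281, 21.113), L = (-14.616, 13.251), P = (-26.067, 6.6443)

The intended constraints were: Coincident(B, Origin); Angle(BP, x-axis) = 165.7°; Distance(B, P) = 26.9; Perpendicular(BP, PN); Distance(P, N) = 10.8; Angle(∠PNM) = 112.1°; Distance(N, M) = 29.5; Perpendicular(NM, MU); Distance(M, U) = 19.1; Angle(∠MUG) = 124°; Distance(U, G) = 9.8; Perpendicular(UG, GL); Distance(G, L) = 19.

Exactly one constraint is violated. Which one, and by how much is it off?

Distance(G, L) = 19 — off by 4.60.

B = (0.00, 0.00) ✓; BP at 165.7° ✓; |BP| = 26.90 ✓; ∠(BP, PN) = 90.00° ✓; |PN| = 10.80 ✓; ∠PNM = 112.1° ✓; |NM| = 29.50 ✓; ∠(NM, MU) = 90.00° ✓; |MU| = 19.10 ✓; ∠MUG = 124.0° ✓; |UG| = 9.800 ✓; ∠(UG, GL) = 90.00° ✓; |GL| = 23.60 ✗.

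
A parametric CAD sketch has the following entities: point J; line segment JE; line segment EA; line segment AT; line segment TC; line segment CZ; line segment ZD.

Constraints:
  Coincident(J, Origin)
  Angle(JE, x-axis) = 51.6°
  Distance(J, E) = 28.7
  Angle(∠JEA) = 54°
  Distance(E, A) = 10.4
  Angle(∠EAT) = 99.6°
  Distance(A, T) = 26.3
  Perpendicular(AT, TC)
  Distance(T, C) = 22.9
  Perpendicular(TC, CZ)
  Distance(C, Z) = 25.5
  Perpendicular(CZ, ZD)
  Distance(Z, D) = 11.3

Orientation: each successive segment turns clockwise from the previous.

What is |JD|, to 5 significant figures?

27.129

TC is perpendicular to CZ, so CZ runs at 25.200°; with |CZ| = 25.5, Z = (10.150, 32.855). The perpendicularity gives ZD at right angles to CZ, so ZD runs at -64.800°; with |ZD| = 11.3, D = (14.961, 22.630). Then |JD| = |D − J| = 27.129.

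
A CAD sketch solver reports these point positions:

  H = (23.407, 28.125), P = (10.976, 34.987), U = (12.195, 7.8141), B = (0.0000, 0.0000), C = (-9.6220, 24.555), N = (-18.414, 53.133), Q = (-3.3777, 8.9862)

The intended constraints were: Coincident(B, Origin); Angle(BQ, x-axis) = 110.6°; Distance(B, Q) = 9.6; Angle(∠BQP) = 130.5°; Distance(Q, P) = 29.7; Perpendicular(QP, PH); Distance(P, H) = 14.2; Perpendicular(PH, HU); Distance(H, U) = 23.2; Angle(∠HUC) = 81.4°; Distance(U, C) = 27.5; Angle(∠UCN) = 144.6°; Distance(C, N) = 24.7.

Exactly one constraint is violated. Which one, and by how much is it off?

Distance(C, N) = 24.7 — off by 5.20.

B = (0.00, 0.00) ✓; BQ at 110.6° ✓; |BQ| = 9.600 ✓; ∠BQP = 130.5° ✓; |QP| = 29.70 ✓; ∠(QP, PH) = 90.00° ✓; |PH| = 14.20 ✓; ∠(PH, HU) = 90.00° ✓; |HU| = 23.20 ✓; ∠HUC = 81.40° ✓; |UC| = 27.50 ✓; ∠UCN = 144.6° ✓; |CN| = 29.90 ✗.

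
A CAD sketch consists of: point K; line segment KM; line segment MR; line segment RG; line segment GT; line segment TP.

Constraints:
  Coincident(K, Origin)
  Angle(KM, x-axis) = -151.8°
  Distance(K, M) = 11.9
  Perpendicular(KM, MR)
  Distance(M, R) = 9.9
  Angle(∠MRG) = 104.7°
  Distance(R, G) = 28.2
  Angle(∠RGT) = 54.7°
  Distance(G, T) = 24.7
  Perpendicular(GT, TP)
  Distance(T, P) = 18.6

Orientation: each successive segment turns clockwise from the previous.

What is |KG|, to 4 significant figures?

22.96

K is at the origin; KM runs at -151.8° with length 11.9, so M = (-10.49, -5.623). KM ⟂ MR, so MR runs at 118.2°; with |MR| = 9.9, R = (-15.17, 3.102). ∠MRG = 104.7° gives RG at 42.90° from the x-axis; with |RG| = 28.2, G = (5.492, 22.30). Then |KG| = |G − K| = 22.96.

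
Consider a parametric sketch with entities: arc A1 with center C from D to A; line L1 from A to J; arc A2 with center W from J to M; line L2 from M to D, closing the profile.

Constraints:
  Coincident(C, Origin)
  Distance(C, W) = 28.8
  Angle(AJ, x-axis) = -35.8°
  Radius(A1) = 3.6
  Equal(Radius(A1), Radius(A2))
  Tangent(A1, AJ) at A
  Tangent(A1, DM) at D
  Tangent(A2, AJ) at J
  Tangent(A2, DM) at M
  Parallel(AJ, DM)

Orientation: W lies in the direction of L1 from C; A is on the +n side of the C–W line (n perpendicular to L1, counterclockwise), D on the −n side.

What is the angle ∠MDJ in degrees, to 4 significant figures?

14.04°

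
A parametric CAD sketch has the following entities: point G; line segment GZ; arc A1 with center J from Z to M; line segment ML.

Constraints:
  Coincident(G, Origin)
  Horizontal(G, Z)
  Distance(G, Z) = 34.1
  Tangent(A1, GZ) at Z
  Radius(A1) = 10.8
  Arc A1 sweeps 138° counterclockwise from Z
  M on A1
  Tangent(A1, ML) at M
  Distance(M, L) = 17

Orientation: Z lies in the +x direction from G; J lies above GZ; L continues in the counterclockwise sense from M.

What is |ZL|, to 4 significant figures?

30.68

G is at the origin; GZ is horizontal with |GZ| = 34.1 and Z on the +x side, so Z = (34.10, 0.000). A1 meets GZ tangentially, so JZ is at right angles to GZ, so J = Z + (0, 10.8) = (34.10, 10.80). On A1, Z sits at bearing -90° from J; a 138° counterclockwise sweep puts M at bearing 48°, so M = J + 10.8·(cos 48°, sin 48°) = (41.33, 18.83). Since A1 is tangent to ML there, JM ⟂ ML, so ML runs along (−sin 48°, cos 48°); with |ML| = 17.0, L = (28.69, 30.20). Then |ZL| = |L − Z| = 30.68.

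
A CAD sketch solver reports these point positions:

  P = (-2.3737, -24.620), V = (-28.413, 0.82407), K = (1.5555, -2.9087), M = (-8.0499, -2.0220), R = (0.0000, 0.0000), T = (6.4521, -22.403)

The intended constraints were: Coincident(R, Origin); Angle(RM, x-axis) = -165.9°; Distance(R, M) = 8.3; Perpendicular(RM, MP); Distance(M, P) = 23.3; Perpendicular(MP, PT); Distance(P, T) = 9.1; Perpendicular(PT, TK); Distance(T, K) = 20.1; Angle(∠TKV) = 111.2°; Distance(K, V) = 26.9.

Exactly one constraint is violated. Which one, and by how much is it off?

Distance(K, V) = 26.9 — off by 3.30.

R = (0.00, 0.00) ✓; RM at -165.9° ✓; |RM| = 8.300 ✓; ∠(RM, MP) = 90.00° ✓; |MP| = 23.30 ✓; ∠(MP, PT) = 90.00° ✓; |PT| = 9.100 ✓; ∠(PT, TK) = 90.00° ✓; |TK| = 20.10 ✓; ∠TKV = 111.2° ✓; |KV| = 30.20 ✗.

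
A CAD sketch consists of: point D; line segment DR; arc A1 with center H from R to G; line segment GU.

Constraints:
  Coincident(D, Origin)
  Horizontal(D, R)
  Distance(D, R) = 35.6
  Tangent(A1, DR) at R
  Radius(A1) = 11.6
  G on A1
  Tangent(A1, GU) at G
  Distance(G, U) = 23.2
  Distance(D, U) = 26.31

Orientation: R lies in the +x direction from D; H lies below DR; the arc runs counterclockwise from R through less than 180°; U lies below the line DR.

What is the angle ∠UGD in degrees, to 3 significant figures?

63.1°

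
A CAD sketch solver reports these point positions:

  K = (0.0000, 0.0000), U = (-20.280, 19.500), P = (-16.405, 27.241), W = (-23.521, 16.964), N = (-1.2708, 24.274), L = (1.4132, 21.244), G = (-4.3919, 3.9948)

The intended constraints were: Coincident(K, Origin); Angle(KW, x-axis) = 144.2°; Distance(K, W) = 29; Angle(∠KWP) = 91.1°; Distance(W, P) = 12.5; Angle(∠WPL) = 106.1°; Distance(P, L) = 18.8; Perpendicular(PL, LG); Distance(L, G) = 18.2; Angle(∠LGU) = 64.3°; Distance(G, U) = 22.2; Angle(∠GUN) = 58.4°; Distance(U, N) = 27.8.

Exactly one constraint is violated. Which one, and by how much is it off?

Distance(U, N) = 27.8 — off by 8.20.

K = (0.00, 0.00) ✓; KW at 144.2° ✓; |KW| = 29.00 ✓; ∠KWP = 91.10° ✓; |WP| = 12.50 ✓; ∠WPL = 106.1° ✓; |PL| = 18.80 ✓; ∠(PL, LG) = 90.00° ✓; |LG| = 18.20 ✓; ∠LGU = 64.30° ✓; |GU| = 22.20 ✓; ∠GUN = 58.40° ✓; |UN| = 19.60 ✗.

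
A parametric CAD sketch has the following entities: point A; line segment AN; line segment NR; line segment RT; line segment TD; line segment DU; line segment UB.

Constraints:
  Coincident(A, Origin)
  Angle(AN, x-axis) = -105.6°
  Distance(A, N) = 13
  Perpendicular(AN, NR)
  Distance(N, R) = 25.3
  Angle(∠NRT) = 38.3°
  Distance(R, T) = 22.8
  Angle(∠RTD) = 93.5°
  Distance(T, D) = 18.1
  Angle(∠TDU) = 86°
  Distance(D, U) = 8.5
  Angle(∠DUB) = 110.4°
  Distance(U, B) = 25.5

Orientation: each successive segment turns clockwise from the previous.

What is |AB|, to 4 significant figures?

24.09

∠TDU = 86.0° gives DU at -157.8° from the x-axis; with |DU| = 8.5, U = (-6.709, -16.37). ∠DUB = 110.4° gives UB at 132.6° from the x-axis; with |UB| = 25.5, B = (-23.97, 2.400). Then |AB| = |B − A| = 24.09.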